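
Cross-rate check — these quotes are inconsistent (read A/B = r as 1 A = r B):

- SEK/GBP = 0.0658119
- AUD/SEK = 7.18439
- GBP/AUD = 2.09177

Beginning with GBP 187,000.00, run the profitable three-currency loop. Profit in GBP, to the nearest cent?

Profitable loop is GBP → SEK → AUD → GBP:
GBP 187,000.00 ÷ 0.0658119 = SEK 2,841,431.41
SEK 2,841,431.41 ÷ 7.18439 = AUD 395,500.72
AUD 395,500.72 ÷ 2.09177 = GBP 189,074.67
Profit = GBP 189,074.67 − GBP 187,000.00

Profit: GBP 2,074.67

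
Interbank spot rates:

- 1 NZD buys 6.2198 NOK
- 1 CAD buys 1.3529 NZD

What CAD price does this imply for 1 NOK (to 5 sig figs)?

NOK/CAD = 0.11884

1 NOK ÷ 6.2198 = 0.160777 NZD
0.160777 NZD ÷ 1.3529 = 0.118839 CAD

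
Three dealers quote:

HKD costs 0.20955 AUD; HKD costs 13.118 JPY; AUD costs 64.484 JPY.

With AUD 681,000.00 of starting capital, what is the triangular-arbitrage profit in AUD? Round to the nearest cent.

Profitable loop is AUD → JPY → HKD → AUD:
AUD 681,000.00 × 64.484 = JPY 43,913,604
JPY 43,913,604 ÷ 13.118 = HKD 3,347,583.78
HKD 3,347,583.78 × 0.20955 = AUD 701,486.18
Profit = AUD 701,486.18 − AUD 681,000.00

Profit: AUD 20,486.18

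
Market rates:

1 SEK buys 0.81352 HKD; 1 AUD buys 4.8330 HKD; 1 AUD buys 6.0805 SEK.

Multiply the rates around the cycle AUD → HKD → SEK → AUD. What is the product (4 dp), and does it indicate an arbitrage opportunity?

Around AUD → HKD → SEK → AUD: 1 × 4.8330 ÷ 0.81352 ÷ 6.0805 = 0.977033
Product < 1; profitable direction is AUD → SEK → HKD → AUD.

0.9770 (arbitrage exists)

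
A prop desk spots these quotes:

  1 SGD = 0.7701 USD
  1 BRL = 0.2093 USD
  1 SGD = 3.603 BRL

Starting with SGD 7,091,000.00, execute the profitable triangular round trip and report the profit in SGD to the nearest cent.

Profitable loop is SGD → USD → BRL → SGD:
SGD 7,091,000.00 × 0.7701 = USD 5,460,779.10
USD 5,460,779.10 ÷ 0.2093 = BRL 26,090,678.93
BRL 26,090,678.93 ÷ 3.603 = SGD 7,241,376.33
Profit = SGD 7,241,376.33 − SGD 7,091,000.00

Profit: SGD 150,376.33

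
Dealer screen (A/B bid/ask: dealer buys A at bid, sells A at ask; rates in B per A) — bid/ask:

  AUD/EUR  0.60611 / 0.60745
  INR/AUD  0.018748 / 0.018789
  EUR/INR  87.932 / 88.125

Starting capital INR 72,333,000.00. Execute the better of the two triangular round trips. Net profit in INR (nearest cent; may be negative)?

Best loop INR → AUD → EUR → INR:
INR 72,333,000.00 × 0.018748 (sell INR at bid) = AUD 1,356,099.08
AUD 1,356,099.08 × 0.60611 (sell AUD at bid) = EUR 821,945.22
EUR 821,945.22 × 87.932 (sell EUR at bid) = INR 72,275,286.72

Net result: INR -57,713.28 (no profitable arbitrage after spreads)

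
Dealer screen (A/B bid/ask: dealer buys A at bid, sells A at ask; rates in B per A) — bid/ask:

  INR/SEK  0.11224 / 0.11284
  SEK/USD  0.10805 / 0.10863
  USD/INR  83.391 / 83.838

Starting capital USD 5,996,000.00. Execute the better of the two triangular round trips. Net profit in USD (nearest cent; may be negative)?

Best loop USD → INR → SEK → USD:
USD 5,996,000.00 × 83.391 (sell USD at bid) = INR 500,012,436.00
INR 500,012,436.00 × 0.11224 (sell INR at bid) = SEK 56,121,395.82
SEK 56,121,395.82 × 0.10805 (sell SEK at bid) = USD 6,063,916.82

Net profit: USD 67,916.82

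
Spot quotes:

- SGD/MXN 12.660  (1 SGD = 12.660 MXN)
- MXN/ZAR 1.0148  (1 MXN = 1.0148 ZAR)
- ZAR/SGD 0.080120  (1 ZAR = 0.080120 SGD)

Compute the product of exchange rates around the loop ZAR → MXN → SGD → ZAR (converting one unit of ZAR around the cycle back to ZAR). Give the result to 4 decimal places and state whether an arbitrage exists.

Around ZAR → MXN → SGD → ZAR: 1 ÷ 1.0148 ÷ 12.660 ÷ 0.080120 = 0.971505
Product < 1; profitable direction is ZAR → SGD → MXN → ZAR.

0.9715 (arbitrage exists)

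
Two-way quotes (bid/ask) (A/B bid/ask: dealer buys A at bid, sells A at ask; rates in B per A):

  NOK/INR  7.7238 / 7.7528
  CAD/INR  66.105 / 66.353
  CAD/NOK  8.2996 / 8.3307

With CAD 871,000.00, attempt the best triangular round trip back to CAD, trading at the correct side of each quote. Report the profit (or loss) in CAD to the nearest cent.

Best loop CAD → INR → NOK → CAD:
CAD 871,000.00 × 66.105 (sell CAD at bid) = INR 57,577,455.00
INR 57,577,455.00 ÷ 7.7528 (buy NOK at ask) = NOK 7,426,665.85
NOK 7,426,665.85 ÷ 8.3307 (buy CAD at ask) = CAD 891,481.61

Net profit: CAD 20,481.61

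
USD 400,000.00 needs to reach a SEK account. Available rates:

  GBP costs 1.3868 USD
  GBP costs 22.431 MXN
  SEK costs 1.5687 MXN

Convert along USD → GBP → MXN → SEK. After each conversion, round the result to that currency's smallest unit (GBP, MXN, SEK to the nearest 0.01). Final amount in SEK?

SEK 4,124,344.09

USD 400,000.00 ÷ 1.3868 = GBP 288,433.80
GBP 288,433.80 × 22.431 = MXN 6,469,858.57
MXN 6,469,858.57 ÷ 1.5687 = SEK 4,124,344.09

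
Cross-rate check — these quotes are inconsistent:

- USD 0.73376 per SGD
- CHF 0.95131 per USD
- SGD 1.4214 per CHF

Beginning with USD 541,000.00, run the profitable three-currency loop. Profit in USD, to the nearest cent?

Profit: USD 4,261.53

Profitable loop is USD → SGD → CHF → USD:
USD 541,000.00 ÷ 0.73376 = SGD 737,298.30
SGD 737,298.30 ÷ 1.4214 = CHF 518,712.75
CHF 518,712.75 ÷ 0.95131 = USD 545,261.53
Profit = USD 545,261.53 − USD 541,000.00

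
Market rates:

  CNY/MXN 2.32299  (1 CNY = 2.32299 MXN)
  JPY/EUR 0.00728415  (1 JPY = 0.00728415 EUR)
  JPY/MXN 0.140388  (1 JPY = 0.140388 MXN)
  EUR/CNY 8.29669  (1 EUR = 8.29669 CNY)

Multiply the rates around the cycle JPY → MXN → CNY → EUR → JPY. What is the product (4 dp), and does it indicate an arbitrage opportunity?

1.0000 (no arbitrage)

Around JPY → MXN → CNY → EUR → JPY: 1 × 0.140388 ÷ 2.32299 ÷ 8.29669 ÷ 0.00728415 = 0.999997
Product ≈ 1 (deviation 0.000%, within rounding noise).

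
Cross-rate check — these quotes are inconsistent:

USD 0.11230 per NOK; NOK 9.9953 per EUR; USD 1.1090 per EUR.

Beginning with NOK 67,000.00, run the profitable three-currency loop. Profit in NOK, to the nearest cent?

Profit: NOK 813.92

Profitable loop is NOK → USD → EUR → NOK:
NOK 67,000.00 × 0.11230 = USD 7,524.10
USD 7,524.10 ÷ 1.1090 = EUR 6,784.58
EUR 6,784.58 × 9.9953 = NOK 67,813.92
Profit = NOK 67,813.92 − NOK 67,000.00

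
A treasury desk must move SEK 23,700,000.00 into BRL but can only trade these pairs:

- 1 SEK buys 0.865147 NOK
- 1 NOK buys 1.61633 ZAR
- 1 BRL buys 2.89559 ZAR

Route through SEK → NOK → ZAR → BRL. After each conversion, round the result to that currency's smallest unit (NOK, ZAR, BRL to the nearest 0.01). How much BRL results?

BRL 11,445,406.39

SEK 23,700,000.00 × 0.865147 = NOK 20,503,983.90
NOK 20,503,983.90 × 1.61633 = ZAR 33,141,204.30
ZAR 33,141,204.30 ÷ 2.89559 = BRL 11,445,406.39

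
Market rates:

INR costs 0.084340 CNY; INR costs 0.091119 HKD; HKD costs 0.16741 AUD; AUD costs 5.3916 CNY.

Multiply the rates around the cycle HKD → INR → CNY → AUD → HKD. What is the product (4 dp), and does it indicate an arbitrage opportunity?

Around HKD → INR → CNY → AUD → HKD: 1 ÷ 0.091119 × 0.084340 ÷ 5.3916 ÷ 0.16741 = 1.025476
Product > 1; profitable direction is HKD → INR → CNY → AUD → HKD.

1.0255 (arbitrage exists)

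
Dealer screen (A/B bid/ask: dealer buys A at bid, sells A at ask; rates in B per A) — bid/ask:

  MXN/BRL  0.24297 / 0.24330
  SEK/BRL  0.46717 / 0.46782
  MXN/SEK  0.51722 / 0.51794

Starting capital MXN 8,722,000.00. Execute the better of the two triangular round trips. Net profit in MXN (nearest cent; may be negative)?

Net profit: MXN 24,020.66

Best loop MXN → BRL → SEK → MXN:
MXN 8,722,000.00 × 0.24297 (sell MXN at bid) = BRL 2,119,184.34
BRL 2,119,184.34 ÷ 0.46782 (buy SEK at ask) = SEK 4,529,913.94
SEK 4,529,913.94 ÷ 0.51794 (buy MXN at ask) = MXN 8,746,020.66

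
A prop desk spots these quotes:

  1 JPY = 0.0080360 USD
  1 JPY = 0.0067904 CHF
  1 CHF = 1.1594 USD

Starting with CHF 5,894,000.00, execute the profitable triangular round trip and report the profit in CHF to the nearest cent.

Profit: CHF 122,188.09

Profitable loop is CHF → JPY → USD → CHF:
CHF 5,894,000.00 ÷ 0.0067904 = JPY 867,990,104
JPY 867,990,104 × 0.0080360 = USD 6,975,168.47
USD 6,975,168.47 ÷ 1.1594 = CHF 6,016,188.09
Profit = CHF 6,016,188.09 − CHF 5,894,000.00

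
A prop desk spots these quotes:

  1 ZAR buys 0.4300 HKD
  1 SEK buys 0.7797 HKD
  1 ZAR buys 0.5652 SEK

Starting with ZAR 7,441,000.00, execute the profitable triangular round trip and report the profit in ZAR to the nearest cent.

Profitable loop is ZAR → SEK → HKD → ZAR:
ZAR 7,441,000.00 × 0.5652 = SEK 4,205,653.20
SEK 4,205,653.20 × 0.7797 = HKD 3,279,147.80
HKD 3,279,147.80 ÷ 0.4300 = ZAR 7,625,925.12
Profit = ZAR 7,625,925.12 − ZAR 7,441,000.00

Profit: ZAR 184,925.12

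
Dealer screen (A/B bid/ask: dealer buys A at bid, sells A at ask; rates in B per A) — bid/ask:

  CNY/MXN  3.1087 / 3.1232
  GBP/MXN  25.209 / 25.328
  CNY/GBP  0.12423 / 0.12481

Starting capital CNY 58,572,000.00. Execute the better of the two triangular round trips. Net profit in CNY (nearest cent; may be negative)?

Net profit: CNY 159,671.53

Best loop CNY → GBP → MXN → CNY:
CNY 58,572,000.00 × 0.12423 (sell CNY at bid) = GBP 7,276,399.56
GBP 7,276,399.56 × 25.209 (sell GBP at bid) = MXN 183,430,756.51
MXN 183,430,756.51 ÷ 3.1232 (buy CNY at ask) = CNY 58,731,671.53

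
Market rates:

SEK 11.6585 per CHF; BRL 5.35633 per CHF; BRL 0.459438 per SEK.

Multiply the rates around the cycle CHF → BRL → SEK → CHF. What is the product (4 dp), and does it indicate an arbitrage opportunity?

1.0000 (no arbitrage)

Around CHF → BRL → SEK → CHF: 1 × 5.35633 ÷ 0.459438 ÷ 11.6585 = 0.999995
Product ≈ 1 (deviation 0.001%, within rounding noise).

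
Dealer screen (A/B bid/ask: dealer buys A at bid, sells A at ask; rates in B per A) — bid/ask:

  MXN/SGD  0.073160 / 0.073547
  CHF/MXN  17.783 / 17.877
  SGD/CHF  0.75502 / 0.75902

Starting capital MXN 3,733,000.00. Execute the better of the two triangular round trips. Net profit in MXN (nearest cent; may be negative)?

Net profit: MXN 7,633.58

Best loop MXN → CHF → SGD → MXN:
MXN 3,733,000.00 ÷ 17.877 (buy CHF at ask) = CHF 208,815.80
CHF 208,815.80 ÷ 0.75902 (buy SGD at ask) = SGD 275,112.38
SGD 275,112.38 ÷ 0.073547 (buy MXN at ask) = MXN 3,740,633.58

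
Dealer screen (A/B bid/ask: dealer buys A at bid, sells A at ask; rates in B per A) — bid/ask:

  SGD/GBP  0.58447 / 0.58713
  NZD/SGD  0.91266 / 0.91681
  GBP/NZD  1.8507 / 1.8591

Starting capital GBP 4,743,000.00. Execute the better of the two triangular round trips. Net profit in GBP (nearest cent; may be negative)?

Best loop GBP → SGD → NZD → GBP:
GBP 4,743,000.00 ÷ 0.58713 (buy SGD at ask) = SGD 8,078,279.09
SGD 8,078,279.09 ÷ 0.91681 (buy NZD at ask) = NZD 8,811,290.33
NZD 8,811,290.33 ÷ 1.8591 (buy GBP at ask) = GBP 4,739,546.19

Net result: GBP -3,453.81 (no profitable arbitrage after spreads)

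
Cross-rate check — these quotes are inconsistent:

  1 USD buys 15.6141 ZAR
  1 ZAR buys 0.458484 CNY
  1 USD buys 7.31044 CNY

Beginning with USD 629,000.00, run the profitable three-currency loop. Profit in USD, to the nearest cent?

Profitable loop is USD → CNY → ZAR → USD:
USD 629,000.00 × 7.31044 = CNY 4,598,266.76
CNY 4,598,266.76 ÷ 0.458484 = ZAR 10,029,285.12
ZAR 10,029,285.12 ÷ 15.6141 = USD 642,322.33
Profit = USD 642,322.33 − USD 629,000.00

Profit: USD 13,322.33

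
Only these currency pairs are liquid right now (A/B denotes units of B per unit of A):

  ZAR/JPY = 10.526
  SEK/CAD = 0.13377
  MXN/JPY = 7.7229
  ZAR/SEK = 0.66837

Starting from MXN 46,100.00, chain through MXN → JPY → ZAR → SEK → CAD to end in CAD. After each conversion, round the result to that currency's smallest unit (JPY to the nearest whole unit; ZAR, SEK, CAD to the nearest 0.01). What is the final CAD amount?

MXN 46,100.00 × 7.7229 = JPY 356,026
JPY 356,026 ÷ 10.526 = ZAR 33,823.48
ZAR 33,823.48 × 0.66837 = SEK 22,606.60
SEK 22,606.60 × 0.13377 = CAD 3,024.08

CAD 3,024.08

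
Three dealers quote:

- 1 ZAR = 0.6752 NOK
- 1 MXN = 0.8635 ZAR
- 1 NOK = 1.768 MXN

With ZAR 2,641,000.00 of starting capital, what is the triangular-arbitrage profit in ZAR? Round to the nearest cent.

Profitable loop is ZAR → NOK → MXN → ZAR:
ZAR 2,641,000.00 × 0.6752 = NOK 1,783,203.20
NOK 1,783,203.20 × 1.768 = MXN 3,152,703.26
MXN 3,152,703.26 × 0.8635 = ZAR 2,722,359.26
Profit = ZAR 2,722,359.26 − ZAR 2,641,000.00

Profit: ZAR 81,359.26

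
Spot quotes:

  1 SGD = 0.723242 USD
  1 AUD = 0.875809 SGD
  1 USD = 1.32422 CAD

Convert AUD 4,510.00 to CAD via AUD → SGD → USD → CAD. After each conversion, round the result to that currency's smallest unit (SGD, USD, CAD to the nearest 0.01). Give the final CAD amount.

AUD 4,510.00 × 0.875809 = SGD 3,949.90
SGD 3,949.90 × 0.723242 = USD 2,856.73
USD 2,856.73 × 1.32422 = CAD 3,782.94

CAD 3,782.94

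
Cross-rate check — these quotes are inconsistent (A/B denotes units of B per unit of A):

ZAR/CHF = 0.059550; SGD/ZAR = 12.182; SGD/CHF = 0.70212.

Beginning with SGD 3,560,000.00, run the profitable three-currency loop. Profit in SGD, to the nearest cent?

Profitable loop is SGD → ZAR → CHF → SGD:
SGD 3,560,000.00 × 12.182 = ZAR 43,367,920.00
ZAR 43,367,920.00 × 0.059550 = CHF 2,582,559.64
CHF 2,582,559.64 ÷ 0.70212 = SGD 3,678,231.12
Profit = SGD 3,678,231.12 − SGD 3,560,000.00

Profit: SGD 118,231.12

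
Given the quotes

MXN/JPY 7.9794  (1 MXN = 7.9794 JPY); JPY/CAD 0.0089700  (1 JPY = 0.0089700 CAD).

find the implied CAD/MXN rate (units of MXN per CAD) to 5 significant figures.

1 CAD ÷ 0.0089700 = 111.483 JPY
111.483 JPY ÷ 7.9794 = 13.9713 MXN

CAD/MXN = 13.971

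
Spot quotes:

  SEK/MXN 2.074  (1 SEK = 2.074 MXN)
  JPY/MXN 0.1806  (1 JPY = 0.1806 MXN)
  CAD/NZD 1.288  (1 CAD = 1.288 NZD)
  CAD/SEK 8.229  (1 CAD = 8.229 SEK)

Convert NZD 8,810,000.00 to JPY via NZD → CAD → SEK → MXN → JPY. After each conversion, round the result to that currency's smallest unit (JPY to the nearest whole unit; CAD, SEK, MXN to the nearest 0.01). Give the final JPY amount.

JPY 646,395,186

NZD 8,810,000.00 ÷ 1.288 = CAD 6,840,062.11
CAD 6,840,062.11 × 8.229 = SEK 56,286,871.10
SEK 56,286,871.10 × 2.074 = MXN 116,738,970.66
MXN 116,738,970.66 ÷ 0.1806 = JPY 646,395,186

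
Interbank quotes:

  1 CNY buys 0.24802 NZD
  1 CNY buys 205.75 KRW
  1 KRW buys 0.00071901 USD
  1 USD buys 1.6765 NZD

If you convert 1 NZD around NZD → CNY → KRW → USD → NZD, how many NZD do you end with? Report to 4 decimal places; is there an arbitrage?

Around NZD → CNY → KRW → USD → NZD: 1 ÷ 0.24802 × 205.75 × 0.00071901 × 1.6765 = 0.999981
Product ≈ 1 (deviation 0.002%, within rounding noise).

1.0000 (no arbitrage)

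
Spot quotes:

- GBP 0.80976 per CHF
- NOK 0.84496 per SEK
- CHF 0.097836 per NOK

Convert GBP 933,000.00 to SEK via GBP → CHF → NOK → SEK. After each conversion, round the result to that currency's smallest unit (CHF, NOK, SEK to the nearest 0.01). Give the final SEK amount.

SEK 13,937,679.84

GBP 933,000.00 ÷ 0.80976 = CHF 1,152,193.24
CHF 1,152,193.24 ÷ 0.097836 = NOK 11,776,781.96
NOK 11,776,781.96 ÷ 0.84496 = SEK 13,937,679.84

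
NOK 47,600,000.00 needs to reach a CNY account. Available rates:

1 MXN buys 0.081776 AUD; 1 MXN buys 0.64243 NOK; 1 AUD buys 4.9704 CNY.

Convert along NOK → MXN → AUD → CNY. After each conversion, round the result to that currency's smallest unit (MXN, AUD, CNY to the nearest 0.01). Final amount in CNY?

NOK 47,600,000.00 ÷ 0.64243 = MXN 74,093,675.58
MXN 74,093,675.58 × 0.081776 = AUD 6,059,084.41
AUD 6,059,084.41 × 4.9704 = CNY 30,116,073.15

CNY 30,116,073.15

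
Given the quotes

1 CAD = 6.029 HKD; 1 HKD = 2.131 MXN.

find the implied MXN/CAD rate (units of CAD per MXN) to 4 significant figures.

MXN/CAD = 0.07783

1 MXN ÷ 2.131 = 0.469263 HKD
0.469263 HKD ÷ 6.029 = 0.0778343 CAD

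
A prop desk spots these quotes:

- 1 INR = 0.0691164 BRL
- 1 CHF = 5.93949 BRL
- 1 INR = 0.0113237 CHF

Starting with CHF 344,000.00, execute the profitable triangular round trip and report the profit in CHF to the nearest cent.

Profitable loop is CHF → INR → BRL → CHF:
CHF 344,000.00 ÷ 0.0113237 = INR 30,378,763.13
INR 30,378,763.13 × 0.0691164 = BRL 2,099,670.74
BRL 2,099,670.74 ÷ 5.93949 = CHF 353,510.28
Profit = CHF 353,510.28 − CHF 344,000.00

Profit: CHF 9,510.28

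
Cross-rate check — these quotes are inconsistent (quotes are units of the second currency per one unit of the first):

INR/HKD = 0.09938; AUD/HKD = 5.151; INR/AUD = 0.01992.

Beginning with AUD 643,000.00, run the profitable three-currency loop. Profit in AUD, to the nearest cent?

Profit: AUD 20,885.01

Profitable loop is AUD → HKD → INR → AUD:
AUD 643,000.00 × 5.151 = HKD 3,312,093.00
HKD 3,312,093.00 ÷ 0.09938 = INR 33,327,560.88
INR 33,327,560.88 × 0.01992 = AUD 663,885.01
Profit = AUD 663,885.01 − AUD 643,000.00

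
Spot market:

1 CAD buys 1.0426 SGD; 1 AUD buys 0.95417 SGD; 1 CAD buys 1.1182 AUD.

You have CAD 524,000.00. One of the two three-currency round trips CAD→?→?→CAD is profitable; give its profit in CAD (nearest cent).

Profit: CAD 12,239.51

Profitable loop is CAD → AUD → SGD → CAD:
CAD 524,000.00 × 1.1182 = AUD 585,936.80
AUD 585,936.80 × 0.95417 = SGD 559,083.32
SGD 559,083.32 ÷ 1.0426 = CAD 536,239.51
Profit = CAD 536,239.51 − CAD 524,000.00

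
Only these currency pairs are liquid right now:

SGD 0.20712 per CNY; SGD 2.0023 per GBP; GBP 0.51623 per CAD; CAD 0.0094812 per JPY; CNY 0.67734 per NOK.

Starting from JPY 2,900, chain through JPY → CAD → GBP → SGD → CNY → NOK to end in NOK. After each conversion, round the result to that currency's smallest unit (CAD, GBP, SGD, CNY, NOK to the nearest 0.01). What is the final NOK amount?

JPY 2,900 × 0.0094812 = CAD 27.50
CAD 27.50 × 0.51623 = GBP 14.20
GBP 14.20 × 2.0023 = SGD 28.43
SGD 28.43 ÷ 0.20712 = CNY 137.26
CNY 137.26 ÷ 0.67734 = NOK 202.65

NOK 202.65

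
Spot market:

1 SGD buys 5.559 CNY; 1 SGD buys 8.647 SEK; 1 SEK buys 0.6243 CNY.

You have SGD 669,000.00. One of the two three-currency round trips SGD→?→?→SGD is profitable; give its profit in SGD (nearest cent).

Profit: SGD 19,912.39

Profitable loop is SGD → CNY → SEK → SGD:
SGD 669,000.00 × 5.559 = CNY 3,718,971.00
CNY 3,718,971.00 ÷ 0.6243 = SEK 5,957,025.47
SEK 5,957,025.47 ÷ 8.647 = SGD 688,912.39
Profit = SGD 688,912.39 − SGD 669,000.00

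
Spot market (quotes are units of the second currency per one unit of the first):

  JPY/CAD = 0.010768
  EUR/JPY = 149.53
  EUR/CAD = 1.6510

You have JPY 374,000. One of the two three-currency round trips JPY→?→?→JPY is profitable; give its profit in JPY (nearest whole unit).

Profit: JPY 9,491

Profitable loop is JPY → EUR → CAD → JPY:
JPY 374,000 ÷ 149.53 = EUR 2,501.17
EUR 2,501.17 × 1.6510 = CAD 4,129.43
CAD 4,129.43 ÷ 0.010768 = JPY 383,491
Profit = JPY 383,491 − JPY 374,000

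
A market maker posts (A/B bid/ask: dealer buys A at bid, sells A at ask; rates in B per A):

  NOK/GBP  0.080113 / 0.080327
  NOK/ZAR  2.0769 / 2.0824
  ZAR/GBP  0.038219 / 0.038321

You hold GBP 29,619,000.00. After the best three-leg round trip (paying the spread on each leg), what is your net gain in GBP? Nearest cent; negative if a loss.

Net profit: GBP 116,305.04

Best loop GBP → ZAR → NOK → GBP:
GBP 29,619,000.00 ÷ 0.038321 (buy ZAR at ask) = ZAR 772,918,243.26
ZAR 772,918,243.26 ÷ 2.0824 (buy NOK at ask) = NOK 371,167,039.60
NOK 371,167,039.60 × 0.080113 (sell NOK at bid) = GBP 29,735,305.04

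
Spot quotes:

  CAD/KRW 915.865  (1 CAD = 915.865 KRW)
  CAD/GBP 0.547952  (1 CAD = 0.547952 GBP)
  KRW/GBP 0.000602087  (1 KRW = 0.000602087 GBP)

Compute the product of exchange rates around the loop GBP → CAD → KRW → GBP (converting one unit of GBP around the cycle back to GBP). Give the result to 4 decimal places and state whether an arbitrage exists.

1.0063 (arbitrage exists)

Around GBP → CAD → KRW → GBP: 1 ÷ 0.547952 × 915.865 × 0.000602087 = 1.006348
Product > 1; profitable direction is GBP → CAD → KRW → GBP.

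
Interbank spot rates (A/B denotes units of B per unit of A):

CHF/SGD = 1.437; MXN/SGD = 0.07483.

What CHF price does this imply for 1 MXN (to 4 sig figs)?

1 MXN × 0.07483 = 0.07483 SGD
0.07483 SGD ÷ 1.437 = 0.0520738 CHF

MXN/CHF = 0.05207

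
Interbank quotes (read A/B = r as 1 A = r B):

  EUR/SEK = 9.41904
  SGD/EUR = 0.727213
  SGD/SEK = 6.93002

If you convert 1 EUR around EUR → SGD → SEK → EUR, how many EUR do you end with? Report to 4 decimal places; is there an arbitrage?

1.0117 (arbitrage exists)

Around EUR → SGD → SEK → EUR: 1 ÷ 0.727213 × 6.93002 ÷ 9.41904 = 1.011734
Product > 1; profitable direction is EUR → SGD → SEK → EUR.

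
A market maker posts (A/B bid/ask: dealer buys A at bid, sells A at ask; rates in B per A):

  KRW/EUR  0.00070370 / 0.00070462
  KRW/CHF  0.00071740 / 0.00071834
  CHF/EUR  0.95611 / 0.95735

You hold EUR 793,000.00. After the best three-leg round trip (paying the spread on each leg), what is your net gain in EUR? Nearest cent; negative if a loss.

Best loop EUR → CHF → KRW → EUR:
EUR 793,000.00 ÷ 0.95735 (buy CHF at ask) = CHF 828,328.20
CHF 828,328.20 ÷ 0.00071834 (buy KRW at ask) = KRW 1,153,114,399
KRW 1,153,114,399 × 0.00070370 (sell KRW at bid) = EUR 811,446.60

Net profit: EUR 18,446.60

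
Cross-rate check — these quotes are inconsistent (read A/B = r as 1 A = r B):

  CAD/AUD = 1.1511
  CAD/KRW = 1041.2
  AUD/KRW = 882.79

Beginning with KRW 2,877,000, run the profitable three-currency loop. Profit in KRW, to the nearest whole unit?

Profit: KRW 70,838

Profitable loop is KRW → AUD → CAD → KRW:
KRW 2,877,000 ÷ 882.79 = AUD 3,258.99
AUD 3,258.99 ÷ 1.1511 = CAD 2,831.19
CAD 2,831.19 × 1041.2 = KRW 2,947,838
Profit = KRW 2,947,838 − KRW 2,877,000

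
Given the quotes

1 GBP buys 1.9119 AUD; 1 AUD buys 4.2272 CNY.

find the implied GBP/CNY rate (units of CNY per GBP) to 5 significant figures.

1 GBP × 1.9119 = 1.9119 AUD
1.9119 AUD × 4.2272 = 8.08198 CNY

GBP/CNY = 8.0820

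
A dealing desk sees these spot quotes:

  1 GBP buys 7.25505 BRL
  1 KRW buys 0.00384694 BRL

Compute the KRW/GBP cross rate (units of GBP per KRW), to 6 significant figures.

KRW/GBP = 0.000530243

1 KRW × 0.00384694 = 0.00384694 BRL
0.00384694 BRL ÷ 7.25505 = 0.000530243 GBP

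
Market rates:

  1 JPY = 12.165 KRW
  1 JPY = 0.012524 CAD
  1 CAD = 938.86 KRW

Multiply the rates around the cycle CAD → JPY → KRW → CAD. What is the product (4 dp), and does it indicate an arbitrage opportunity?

Around CAD → JPY → KRW → CAD: 1 ÷ 0.012524 × 12.165 ÷ 938.86 = 1.034590
Product > 1; profitable direction is CAD → JPY → KRW → CAD.

1.0346 (arbitrage exists)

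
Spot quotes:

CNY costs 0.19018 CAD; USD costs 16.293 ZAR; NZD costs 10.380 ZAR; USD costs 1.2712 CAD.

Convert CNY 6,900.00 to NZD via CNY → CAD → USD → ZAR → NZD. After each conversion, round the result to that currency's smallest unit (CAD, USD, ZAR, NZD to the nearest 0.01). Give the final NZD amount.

CNY 6,900.00 × 0.19018 = CAD 1,312.24
CAD 1,312.24 ÷ 1.2712 = USD 1,032.28
USD 1,032.28 × 16.293 = ZAR 16,818.94
ZAR 16,818.94 ÷ 10.380 = NZD 1,620.32

NZD 1,620.32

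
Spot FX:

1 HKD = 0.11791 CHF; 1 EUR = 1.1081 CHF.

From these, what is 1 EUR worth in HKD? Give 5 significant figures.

EUR/HKD = 9.3978

1 EUR × 1.1081 = 1.1081 CHF
1.1081 CHF ÷ 0.11791 = 9.39785 HKD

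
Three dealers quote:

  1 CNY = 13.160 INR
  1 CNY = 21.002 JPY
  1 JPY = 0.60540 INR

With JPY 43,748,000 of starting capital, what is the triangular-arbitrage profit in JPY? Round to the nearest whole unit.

Profit: JPY 1,532,480

Profitable loop is JPY → CNY → INR → JPY:
JPY 43,748,000 ÷ 21.002 = CNY 2,083,039.71
CNY 2,083,039.71 × 13.160 = INR 27,412,802.59
INR 27,412,802.59 ÷ 0.60540 = JPY 45,280,480
Profit = JPY 45,280,480 − JPY 43,748,000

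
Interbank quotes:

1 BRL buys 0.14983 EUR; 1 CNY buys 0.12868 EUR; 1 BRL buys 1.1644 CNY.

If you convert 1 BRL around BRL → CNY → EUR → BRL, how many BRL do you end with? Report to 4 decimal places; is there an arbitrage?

Around BRL → CNY → EUR → BRL: 1 × 1.1644 × 0.12868 ÷ 0.14983 = 1.000033
Product ≈ 1 (deviation 0.003%, within rounding noise).

1.0000 (no arbitrage)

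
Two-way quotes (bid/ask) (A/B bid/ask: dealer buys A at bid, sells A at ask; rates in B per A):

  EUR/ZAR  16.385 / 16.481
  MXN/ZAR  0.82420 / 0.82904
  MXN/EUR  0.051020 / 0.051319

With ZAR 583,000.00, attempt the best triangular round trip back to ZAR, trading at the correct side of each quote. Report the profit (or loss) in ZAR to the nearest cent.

Net profit: ZAR 4,868.20

Best loop ZAR → MXN → EUR → ZAR:
ZAR 583,000.00 ÷ 0.82904 (buy MXN at ask) = MXN 703,223.00
MXN 703,223.00 × 0.051020 (sell MXN at bid) = EUR 35,878.44
EUR 35,878.44 × 16.385 (sell EUR at bid) = ZAR 587,868.20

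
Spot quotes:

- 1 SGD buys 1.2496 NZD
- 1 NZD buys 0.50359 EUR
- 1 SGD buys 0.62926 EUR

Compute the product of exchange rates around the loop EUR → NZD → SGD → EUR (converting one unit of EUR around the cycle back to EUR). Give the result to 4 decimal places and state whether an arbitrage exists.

Around EUR → NZD → SGD → EUR: 1 ÷ 0.50359 ÷ 1.2496 × 0.62926 = 0.999959
Product ≈ 1 (deviation 0.004%, within rounding noise).

1.0000 (no arbitrage)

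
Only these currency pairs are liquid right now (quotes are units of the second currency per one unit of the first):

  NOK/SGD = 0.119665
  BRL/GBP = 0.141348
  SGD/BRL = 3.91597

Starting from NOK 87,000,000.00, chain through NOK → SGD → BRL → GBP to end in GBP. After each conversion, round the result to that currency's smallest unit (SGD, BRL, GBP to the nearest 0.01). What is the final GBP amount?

GBP 5,762,559.49

NOK 87,000,000.00 × 0.119665 = SGD 10,410,855.00
SGD 10,410,855.00 × 3.91597 = BRL 40,768,595.85
BRL 40,768,595.85 × 0.141348 = GBP 5,762,559.49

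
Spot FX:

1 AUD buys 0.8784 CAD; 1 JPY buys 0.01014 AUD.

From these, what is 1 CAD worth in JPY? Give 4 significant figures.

CAD/JPY = 112.3

1 CAD ÷ 0.8784 = 1.13843 AUD
1.13843 AUD ÷ 0.01014 = 112.272 JPY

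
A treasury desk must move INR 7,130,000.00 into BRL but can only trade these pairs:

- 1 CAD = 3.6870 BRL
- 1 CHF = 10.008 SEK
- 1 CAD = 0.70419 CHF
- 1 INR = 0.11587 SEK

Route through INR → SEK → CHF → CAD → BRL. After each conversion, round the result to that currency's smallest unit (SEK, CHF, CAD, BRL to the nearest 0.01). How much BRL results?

INR 7,130,000.00 × 0.11587 = SEK 826,153.10
SEK 826,153.10 ÷ 10.008 = CHF 82,549.27
CHF 82,549.27 ÷ 0.70419 = CAD 117,225.85
CAD 117,225.85 × 3.6870 = BRL 432,211.71

BRL 432,211.71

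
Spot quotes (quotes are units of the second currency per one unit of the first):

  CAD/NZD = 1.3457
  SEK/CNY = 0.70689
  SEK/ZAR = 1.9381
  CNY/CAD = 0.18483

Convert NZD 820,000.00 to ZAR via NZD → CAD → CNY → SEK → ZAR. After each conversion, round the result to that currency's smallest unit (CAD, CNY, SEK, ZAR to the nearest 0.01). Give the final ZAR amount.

NZD 820,000.00 ÷ 1.3457 = CAD 609,348.29
CAD 609,348.29 ÷ 0.18483 = CNY 3,296,804.04
CNY 3,296,804.04 ÷ 0.70689 = SEK 4,663,814.79
SEK 4,663,814.79 × 1.9381 = ZAR 9,038,939.44

ZAR 9,038,939.44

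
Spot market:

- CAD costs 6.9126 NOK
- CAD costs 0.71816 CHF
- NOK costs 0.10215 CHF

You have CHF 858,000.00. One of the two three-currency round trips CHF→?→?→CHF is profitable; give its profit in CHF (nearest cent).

Profitable loop is CHF → NOK → CAD → CHF:
CHF 858,000.00 ÷ 0.10215 = NOK 8,399,412.63
NOK 8,399,412.63 ÷ 6.9126 = CAD 1,215,087.32
CAD 1,215,087.32 × 0.71816 = CHF 872,627.11
Profit = CHF 872,627.11 − CHF 858,000.00

Profit: CHF 14,627.11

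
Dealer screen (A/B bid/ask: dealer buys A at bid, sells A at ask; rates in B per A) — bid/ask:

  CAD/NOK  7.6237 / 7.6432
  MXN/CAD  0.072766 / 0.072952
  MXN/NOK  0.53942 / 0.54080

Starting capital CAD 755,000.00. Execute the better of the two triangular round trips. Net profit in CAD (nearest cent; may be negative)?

Best loop CAD → NOK → MXN → CAD:
CAD 755,000.00 × 7.6237 (sell CAD at bid) = NOK 5,755,893.50
NOK 5,755,893.50 ÷ 0.54080 (buy MXN at ask) = MXN 10,643,294.19
MXN 10,643,294.19 × 0.072766 (sell MXN at bid) = CAD 774,469.95

Net profit: CAD 19,469.95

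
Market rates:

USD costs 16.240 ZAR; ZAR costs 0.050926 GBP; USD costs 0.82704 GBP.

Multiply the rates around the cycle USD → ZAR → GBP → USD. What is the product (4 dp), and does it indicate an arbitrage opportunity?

1.0000 (no arbitrage)

Around USD → ZAR → GBP → USD: 1 × 16.240 × 0.050926 ÷ 0.82704 = 0.999998
Product ≈ 1 (deviation 0.000%, within rounding noise).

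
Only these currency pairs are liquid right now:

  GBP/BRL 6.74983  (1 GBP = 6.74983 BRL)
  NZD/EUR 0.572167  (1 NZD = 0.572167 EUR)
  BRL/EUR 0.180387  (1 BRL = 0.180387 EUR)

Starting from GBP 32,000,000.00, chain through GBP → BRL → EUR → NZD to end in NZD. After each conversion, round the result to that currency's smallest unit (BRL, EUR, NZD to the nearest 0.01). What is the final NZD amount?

GBP 32,000,000.00 × 6.74983 = BRL 215,994,560.00
BRL 215,994,560.00 × 0.180387 = EUR 38,962,610.69
EUR 38,962,610.69 ÷ 0.572167 = NZD 68,096,570.91

NZD 68,096,570.91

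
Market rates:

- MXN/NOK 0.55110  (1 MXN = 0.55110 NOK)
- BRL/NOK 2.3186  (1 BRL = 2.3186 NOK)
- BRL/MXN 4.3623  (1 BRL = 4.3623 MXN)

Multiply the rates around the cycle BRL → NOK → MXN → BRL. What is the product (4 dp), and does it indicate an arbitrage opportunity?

Around BRL → NOK → MXN → BRL: 1 × 2.3186 ÷ 0.55110 ÷ 4.3623 = 0.964450
Product < 1; profitable direction is BRL → MXN → NOK → BRL.

0.9645 (arbitrage exists)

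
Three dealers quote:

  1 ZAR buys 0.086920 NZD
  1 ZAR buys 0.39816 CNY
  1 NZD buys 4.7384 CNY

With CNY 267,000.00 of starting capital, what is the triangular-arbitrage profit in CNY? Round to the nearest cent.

Profitable loop is CNY → ZAR → NZD → CNY:
CNY 267,000.00 ÷ 0.39816 = ZAR 670,584.69
ZAR 670,584.69 × 0.086920 = NZD 58,287.22
NZD 58,287.22 × 4.7384 = CNY 276,188.17
Profit = CNY 276,188.17 − CNY 267,000.00

Profit: CNY 9,188.17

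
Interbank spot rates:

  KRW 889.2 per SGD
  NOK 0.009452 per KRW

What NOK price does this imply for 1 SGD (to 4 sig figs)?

1 SGD × 889.2 = 889.2 KRW
889.2 KRW × 0.009452 = 8.40472 NOK

SGD/NOK = 8.405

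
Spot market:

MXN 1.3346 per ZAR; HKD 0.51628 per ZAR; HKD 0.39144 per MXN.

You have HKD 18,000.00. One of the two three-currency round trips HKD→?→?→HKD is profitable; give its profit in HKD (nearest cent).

Profitable loop is HKD → ZAR → MXN → HKD:
HKD 18,000.00 ÷ 0.51628 = ZAR 34,864.80
ZAR 34,864.80 × 1.3346 = MXN 46,530.56
MXN 46,530.56 × 0.39144 = HKD 18,213.92
Profit = HKD 18,213.92 − HKD 18,000.00

Profit: HKD 213.92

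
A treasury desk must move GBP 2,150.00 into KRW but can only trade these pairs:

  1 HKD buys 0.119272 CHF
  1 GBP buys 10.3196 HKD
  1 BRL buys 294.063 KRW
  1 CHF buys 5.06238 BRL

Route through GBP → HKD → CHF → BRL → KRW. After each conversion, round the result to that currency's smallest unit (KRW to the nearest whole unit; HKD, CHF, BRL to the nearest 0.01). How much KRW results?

GBP 2,150.00 × 10.3196 = HKD 22,187.14
HKD 22,187.14 × 0.119272 = CHF 2,646.30
CHF 2,646.30 × 5.06238 = BRL 13,396.58
BRL 13,396.58 × 294.063 = KRW 3,939,439

KRW 3,939,439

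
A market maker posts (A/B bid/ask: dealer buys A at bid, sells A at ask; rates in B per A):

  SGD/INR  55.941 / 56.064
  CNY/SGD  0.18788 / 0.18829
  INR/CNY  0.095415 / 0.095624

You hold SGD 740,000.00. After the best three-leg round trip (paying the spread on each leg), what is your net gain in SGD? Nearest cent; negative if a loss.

Net profit: SGD 2,094.40

Best loop SGD → INR → CNY → SGD:
SGD 740,000.00 × 55.941 (sell SGD at bid) = INR 41,396,340.00
INR 41,396,340.00 × 0.095415 (sell INR at bid) = CNY 3,949,831.78
CNY 3,949,831.78 × 0.18788 (sell CNY at bid) = SGD 742,094.40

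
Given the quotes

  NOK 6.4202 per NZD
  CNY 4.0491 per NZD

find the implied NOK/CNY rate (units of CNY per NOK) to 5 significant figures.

1 NOK ÷ 6.4202 = 0.155758 NZD
0.155758 NZD × 4.0491 = 0.630681 CNY

NOK/CNY = 0.63068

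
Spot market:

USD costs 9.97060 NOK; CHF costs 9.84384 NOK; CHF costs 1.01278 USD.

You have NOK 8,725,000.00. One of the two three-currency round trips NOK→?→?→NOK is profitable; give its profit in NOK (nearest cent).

Profit: NOK 225,293.96

Profitable loop is NOK → CHF → USD → NOK:
NOK 8,725,000.00 ÷ 9.84384 = CHF 886,341.10
CHF 886,341.10 × 1.01278 = USD 897,668.54
USD 897,668.54 × 9.97060 = NOK 8,950,293.96
Profit = NOK 8,950,293.96 − NOK 8,725,000.00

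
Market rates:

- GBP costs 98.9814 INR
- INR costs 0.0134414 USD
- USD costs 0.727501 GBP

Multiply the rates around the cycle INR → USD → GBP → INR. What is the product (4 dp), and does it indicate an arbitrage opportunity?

0.9679 (arbitrage exists)

Around INR → USD → GBP → INR: 1 × 0.0134414 × 0.727501 × 98.9814 = 0.967903
Product < 1; profitable direction is INR → GBP → USD → INR.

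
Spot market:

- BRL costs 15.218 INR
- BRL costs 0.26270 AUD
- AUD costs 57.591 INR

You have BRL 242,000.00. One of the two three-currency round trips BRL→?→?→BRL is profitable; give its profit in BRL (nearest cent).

Profitable loop is BRL → INR → AUD → BRL:
BRL 242,000.00 × 15.218 = INR 3,682,756.00
INR 3,682,756.00 ÷ 57.591 = AUD 63,946.73
AUD 63,946.73 ÷ 0.26270 = BRL 243,421.12
Profit = BRL 243,421.12 − BRL 242,000.00

Profit: BRL 1,421.12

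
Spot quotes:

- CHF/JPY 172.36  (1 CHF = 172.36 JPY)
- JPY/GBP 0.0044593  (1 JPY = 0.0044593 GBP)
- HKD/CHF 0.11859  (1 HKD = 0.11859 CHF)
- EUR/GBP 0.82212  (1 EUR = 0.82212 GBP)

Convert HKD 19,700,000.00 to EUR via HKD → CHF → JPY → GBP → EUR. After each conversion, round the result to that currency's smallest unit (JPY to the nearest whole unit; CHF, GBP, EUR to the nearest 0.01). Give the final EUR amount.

HKD 19,700,000.00 × 0.11859 = CHF 2,336,223.00
CHF 2,336,223.00 × 172.36 = JPY 402,671,396
JPY 402,671,396 × 0.0044593 = GBP 1,795,632.56
GBP 1,795,632.56 ÷ 0.82212 = EUR 2,184,148.98

EUR 2,184,148.98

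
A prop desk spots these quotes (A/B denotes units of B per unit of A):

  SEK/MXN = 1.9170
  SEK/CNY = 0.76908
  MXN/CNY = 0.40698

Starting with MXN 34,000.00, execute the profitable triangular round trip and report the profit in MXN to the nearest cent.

Profitable loop is MXN → CNY → SEK → MXN:
MXN 34,000.00 × 0.40698 = CNY 13,837.32
CNY 13,837.32 ÷ 0.76908 = SEK 17,992.04
SEK 17,992.04 × 1.9170 = MXN 34,490.75
Profit = MXN 34,490.75 − MXN 34,000.00

Profit: MXN 490.75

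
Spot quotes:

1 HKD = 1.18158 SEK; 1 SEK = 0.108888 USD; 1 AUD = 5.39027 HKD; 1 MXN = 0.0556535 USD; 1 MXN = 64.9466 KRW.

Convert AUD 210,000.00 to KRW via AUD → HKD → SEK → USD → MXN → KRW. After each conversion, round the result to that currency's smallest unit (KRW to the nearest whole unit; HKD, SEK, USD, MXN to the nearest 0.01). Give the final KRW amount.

AUD 210,000.00 × 5.39027 = HKD 1,131,956.70
HKD 1,131,956.70 × 1.18158 = SEK 1,337,497.40
SEK 1,337,497.40 × 0.108888 = USD 145,637.42
USD 145,637.42 ÷ 0.0556535 = MXN 2,616,860.04
MXN 2,616,860.04 × 64.9466 = KRW 169,956,162

KRW 169,956,162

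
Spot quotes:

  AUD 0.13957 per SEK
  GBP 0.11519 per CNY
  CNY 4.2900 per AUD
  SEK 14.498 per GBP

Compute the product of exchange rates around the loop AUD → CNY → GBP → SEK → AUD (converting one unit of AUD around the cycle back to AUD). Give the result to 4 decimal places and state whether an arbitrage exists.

Around AUD → CNY → GBP → SEK → AUD: 1 × 4.2900 × 0.11519 × 14.498 × 0.13957 = 0.999936
Product ≈ 1 (deviation 0.006%, within rounding noise).

0.9999 (no arbitrage)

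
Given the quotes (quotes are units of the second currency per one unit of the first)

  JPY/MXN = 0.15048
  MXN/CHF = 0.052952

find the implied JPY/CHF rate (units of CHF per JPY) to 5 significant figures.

1 JPY × 0.15048 = 0.15048 MXN
0.15048 MXN × 0.052952 = 0.00796822 CHF

JPY/CHF = 0.0079682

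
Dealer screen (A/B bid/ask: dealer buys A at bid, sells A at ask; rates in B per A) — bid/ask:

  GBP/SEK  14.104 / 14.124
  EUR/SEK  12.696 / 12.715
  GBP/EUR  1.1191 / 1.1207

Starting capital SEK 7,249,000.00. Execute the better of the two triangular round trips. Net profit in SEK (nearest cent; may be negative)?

Net profit: SEK 43,160.19

Best loop SEK → GBP → EUR → SEK:
SEK 7,249,000.00 ÷ 14.124 (buy GBP at ask) = GBP 513,239.88
GBP 513,239.88 × 1.1191 (sell GBP at bid) = EUR 574,366.74
EUR 574,366.74 × 12.696 (sell EUR at bid) = SEK 7,292,160.19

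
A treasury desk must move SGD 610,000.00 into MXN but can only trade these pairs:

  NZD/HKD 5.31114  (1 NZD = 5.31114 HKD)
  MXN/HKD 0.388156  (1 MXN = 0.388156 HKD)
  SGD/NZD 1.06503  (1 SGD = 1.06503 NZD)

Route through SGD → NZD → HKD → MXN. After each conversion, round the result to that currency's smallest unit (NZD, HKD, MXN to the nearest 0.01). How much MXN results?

MXN 8,889,413.77

SGD 610,000.00 × 1.06503 = NZD 649,668.30
NZD 649,668.30 × 5.31114 = HKD 3,450,479.29
HKD 3,450,479.29 ÷ 0.388156 = MXN 8,889,413.77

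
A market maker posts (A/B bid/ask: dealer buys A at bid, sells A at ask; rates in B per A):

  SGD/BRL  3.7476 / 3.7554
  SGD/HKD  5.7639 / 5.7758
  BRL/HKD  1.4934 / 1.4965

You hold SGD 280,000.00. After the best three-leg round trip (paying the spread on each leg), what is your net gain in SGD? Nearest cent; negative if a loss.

Net profit: SGD 7,171.64

Best loop SGD → HKD → BRL → SGD:
SGD 280,000.00 × 5.7639 (sell SGD at bid) = HKD 1,613,892.00
HKD 1,613,892.00 ÷ 1.4965 (buy BRL at ask) = BRL 1,078,444.37
BRL 1,078,444.37 ÷ 3.7554 (buy SGD at ask) = SGD 287,171.64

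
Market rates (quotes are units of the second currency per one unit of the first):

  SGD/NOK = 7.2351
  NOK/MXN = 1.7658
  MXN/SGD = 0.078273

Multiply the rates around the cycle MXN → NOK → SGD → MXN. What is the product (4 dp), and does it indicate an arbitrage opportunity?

1.0000 (no arbitrage)

Around MXN → NOK → SGD → MXN: 1 ÷ 1.7658 ÷ 7.2351 ÷ 0.078273 = 1.000005
Product ≈ 1 (deviation 0.000%, within rounding noise).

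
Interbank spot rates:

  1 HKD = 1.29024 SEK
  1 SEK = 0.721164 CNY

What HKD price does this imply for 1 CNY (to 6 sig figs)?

CNY/HKD = 1.07472

1 CNY ÷ 0.721164 = 1.38665 SEK
1.38665 SEK ÷ 1.29024 = 1.07472 HKD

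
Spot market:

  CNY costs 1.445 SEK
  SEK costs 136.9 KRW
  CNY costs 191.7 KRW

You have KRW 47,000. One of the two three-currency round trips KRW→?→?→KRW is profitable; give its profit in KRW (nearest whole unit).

Profitable loop is KRW → CNY → SEK → KRW:
KRW 47,000 ÷ 191.7 = CNY 245.17
CNY 245.17 × 1.445 = SEK 354.28
SEK 354.28 × 136.9 = KRW 48,501
Profit = KRW 48,501 − KRW 47,000

Profit: KRW 1,501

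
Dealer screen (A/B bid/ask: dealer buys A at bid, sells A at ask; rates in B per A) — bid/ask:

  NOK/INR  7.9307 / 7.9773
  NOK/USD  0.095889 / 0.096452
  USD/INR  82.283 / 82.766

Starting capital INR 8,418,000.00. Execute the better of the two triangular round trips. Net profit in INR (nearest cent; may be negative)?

Best loop INR → USD → NOK → INR:
INR 8,418,000.00 ÷ 82.766 (buy USD at ask) = USD 101,708.43
USD 101,708.43 ÷ 0.096452 (buy NOK at ask) = NOK 1,054,497.90
NOK 1,054,497.90 × 7.9307 (sell NOK at bid) = INR 8,362,906.46

Net result: INR -55,093.54 (no profitable arbitrage after spreads)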